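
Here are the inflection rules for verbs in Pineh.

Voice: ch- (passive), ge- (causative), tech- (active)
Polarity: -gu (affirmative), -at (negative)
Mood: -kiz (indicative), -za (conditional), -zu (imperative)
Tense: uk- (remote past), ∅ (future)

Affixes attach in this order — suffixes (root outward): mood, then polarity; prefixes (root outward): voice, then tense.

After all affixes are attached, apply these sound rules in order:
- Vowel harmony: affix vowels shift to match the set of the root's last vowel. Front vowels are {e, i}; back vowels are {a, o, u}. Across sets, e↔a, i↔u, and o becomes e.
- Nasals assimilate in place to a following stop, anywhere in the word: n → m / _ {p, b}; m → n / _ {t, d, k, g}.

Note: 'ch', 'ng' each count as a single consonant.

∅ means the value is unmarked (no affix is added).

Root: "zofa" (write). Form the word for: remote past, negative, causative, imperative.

ukgazofazuat

Attach voice causative ge- → gezofa.
Attach mood imperative -zu → gezofazu.
Attach polarity negative -at → gezofazuat.
Attach tense remote past uk- → ukgezofazuat.
Apply vowel harmony: ukgezofazuat → ukgazofazuat.
Nasal assimilation: no change.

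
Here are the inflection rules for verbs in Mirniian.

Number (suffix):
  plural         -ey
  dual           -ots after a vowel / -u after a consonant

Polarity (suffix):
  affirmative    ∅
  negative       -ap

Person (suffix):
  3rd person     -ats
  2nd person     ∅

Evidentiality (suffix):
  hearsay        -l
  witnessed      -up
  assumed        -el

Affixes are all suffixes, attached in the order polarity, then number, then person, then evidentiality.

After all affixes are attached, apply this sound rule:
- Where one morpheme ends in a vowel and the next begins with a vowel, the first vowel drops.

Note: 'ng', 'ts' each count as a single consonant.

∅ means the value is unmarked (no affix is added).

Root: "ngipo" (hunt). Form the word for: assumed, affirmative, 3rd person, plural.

polarity = affirmative: zero marking, form stays ngipo.
Attach number plural -ey → ngipoey.
Attach person 3rd person -ats → ngipoeyats.
Attach evidentiality assumed -el → ngipoeyatsel.
Apply vowel deletion: ngipoeyatsel → ngipeyatsel.

ngipeyatsel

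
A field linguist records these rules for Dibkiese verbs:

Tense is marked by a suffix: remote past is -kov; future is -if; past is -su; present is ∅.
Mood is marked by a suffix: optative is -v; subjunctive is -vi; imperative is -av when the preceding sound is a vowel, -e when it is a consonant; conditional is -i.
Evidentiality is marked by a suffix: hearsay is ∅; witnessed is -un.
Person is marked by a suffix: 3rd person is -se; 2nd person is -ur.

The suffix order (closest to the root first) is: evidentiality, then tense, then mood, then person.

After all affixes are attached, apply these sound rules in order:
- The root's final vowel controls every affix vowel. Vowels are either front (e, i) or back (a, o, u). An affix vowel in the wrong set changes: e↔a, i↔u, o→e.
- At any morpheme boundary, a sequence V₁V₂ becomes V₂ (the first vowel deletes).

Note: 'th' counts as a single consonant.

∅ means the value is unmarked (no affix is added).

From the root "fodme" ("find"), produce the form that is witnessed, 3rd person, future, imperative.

fodminifese

Attach evidentiality witnessed -un → fodmeun.
Attach tense future -if → fodmeunif.
Attach mood imperative -e (after consonant 'f') → fodmeunife.
Attach person 3rd person -se → fodmeunifese.
Apply vowel harmony: fodmeunifese → fodmeinifese.
Apply vowel deletion: fodmeinifese → fodminifese.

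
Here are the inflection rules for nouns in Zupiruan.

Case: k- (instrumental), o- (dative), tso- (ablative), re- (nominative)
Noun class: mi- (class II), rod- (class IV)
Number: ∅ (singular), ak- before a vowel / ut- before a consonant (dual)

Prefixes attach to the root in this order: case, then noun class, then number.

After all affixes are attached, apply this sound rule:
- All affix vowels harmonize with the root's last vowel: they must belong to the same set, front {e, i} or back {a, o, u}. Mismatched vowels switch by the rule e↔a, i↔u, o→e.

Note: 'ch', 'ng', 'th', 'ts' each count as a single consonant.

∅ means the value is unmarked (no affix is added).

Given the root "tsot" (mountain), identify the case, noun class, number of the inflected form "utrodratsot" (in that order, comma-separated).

Segment: ut-rod-re-tsot.
case: re- → nominative.
noun class: rod- → class IV.
number: ak/ut- → dual.

nominative, class IV, dual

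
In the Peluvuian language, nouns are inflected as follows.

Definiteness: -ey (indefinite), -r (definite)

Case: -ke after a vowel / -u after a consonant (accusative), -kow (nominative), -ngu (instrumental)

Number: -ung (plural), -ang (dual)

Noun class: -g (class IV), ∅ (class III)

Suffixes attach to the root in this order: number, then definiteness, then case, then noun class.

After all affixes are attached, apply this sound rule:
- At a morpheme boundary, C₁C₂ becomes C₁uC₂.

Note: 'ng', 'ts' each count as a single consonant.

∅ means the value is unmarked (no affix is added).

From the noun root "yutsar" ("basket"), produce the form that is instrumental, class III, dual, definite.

yutsarangurungu

Attach number dual -ang → yutsarang.
Attach definiteness definite -r → yutsarangr.
Attach case instrumental -ngu → yutsarangrngu.
noun class = class III: zero marking, form stays yutsarangrngu.
Apply epenthesis: yutsarangrngu → yutsarangurungu.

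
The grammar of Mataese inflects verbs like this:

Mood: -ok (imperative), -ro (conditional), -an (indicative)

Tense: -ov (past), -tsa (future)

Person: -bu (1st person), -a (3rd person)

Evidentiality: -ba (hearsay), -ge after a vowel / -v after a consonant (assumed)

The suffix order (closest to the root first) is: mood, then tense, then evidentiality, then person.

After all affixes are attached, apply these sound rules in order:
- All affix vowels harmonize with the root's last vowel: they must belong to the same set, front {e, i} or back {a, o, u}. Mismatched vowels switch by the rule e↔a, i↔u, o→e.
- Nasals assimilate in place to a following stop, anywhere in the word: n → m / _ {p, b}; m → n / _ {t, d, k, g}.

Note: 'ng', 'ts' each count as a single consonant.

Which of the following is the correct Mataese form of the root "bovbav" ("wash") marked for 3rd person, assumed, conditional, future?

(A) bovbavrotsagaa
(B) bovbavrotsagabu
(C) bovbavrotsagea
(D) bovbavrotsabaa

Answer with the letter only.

A

Attach mood conditional -ro → bovbavro.
Attach tense future -tsa → bovbavrotsa.
Attach evidentiality assumed -ge (after vowel 'a') → bovbavrotsage.
Attach person 3rd person -a → bovbavrotsagea.
Apply vowel harmony: bovbavrotsagea → bovbavrotsagaa.
Nasal assimilation: no change.
So the correct form is bovbavrotsagaa, option (A).
(C) bovbavrotsagea is wrong: it fails to apply the sound rule(s).
(D) bovbavrotsabaa is wrong: it uses hearsay instead of assumed for evidentiality.
(B) bovbavrotsagabu is wrong: it uses 1st person instead of 3rd person for person.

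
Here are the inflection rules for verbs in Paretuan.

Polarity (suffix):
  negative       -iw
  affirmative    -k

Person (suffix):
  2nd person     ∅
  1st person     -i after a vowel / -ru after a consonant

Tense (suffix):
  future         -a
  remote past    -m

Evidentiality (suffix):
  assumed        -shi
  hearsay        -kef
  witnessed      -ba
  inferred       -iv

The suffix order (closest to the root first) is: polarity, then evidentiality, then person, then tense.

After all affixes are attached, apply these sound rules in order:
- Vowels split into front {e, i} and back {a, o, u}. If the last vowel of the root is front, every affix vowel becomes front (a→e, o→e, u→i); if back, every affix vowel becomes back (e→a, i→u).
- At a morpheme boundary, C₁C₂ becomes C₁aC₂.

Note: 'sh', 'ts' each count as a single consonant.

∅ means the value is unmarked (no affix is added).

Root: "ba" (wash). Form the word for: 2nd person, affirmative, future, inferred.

bakuva

Attach polarity affirmative -k → bak.
Attach evidentiality inferred -iv → bakiv.
person = 2nd person: zero marking, form stays bakiv.
Attach tense future -a → bakiva.
Apply vowel harmony: bakiva → bakuva.
Epenthesis: no change.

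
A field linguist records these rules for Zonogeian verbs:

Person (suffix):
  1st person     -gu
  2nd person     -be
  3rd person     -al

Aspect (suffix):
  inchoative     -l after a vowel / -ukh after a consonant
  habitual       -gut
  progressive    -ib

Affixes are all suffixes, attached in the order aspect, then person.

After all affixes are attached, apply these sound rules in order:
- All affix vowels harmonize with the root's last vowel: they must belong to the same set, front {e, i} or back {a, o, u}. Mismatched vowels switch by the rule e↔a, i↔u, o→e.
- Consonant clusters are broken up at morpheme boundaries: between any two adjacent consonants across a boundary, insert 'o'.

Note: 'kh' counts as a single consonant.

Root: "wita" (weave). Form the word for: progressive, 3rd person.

Attach aspect progressive -ib → witaib.
Attach person 3rd person -al → witaibal.
Apply vowel harmony: witaibal → witaubal.
Epenthesis: no change.

witaubal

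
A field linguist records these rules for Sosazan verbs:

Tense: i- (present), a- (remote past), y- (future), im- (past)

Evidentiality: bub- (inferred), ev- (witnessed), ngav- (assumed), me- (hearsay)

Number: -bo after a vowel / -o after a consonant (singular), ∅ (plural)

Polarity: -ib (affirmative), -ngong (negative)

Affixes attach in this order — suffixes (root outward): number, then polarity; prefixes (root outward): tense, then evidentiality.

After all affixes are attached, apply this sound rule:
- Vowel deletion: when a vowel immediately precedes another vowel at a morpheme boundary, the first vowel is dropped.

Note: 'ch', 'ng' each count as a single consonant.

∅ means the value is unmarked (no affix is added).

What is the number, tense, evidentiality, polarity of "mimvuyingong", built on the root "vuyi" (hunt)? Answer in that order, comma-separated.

Segment: me-im-vuyi-ngong.
number: ∅ → plural.
tense: im- → past.
evidentiality: me- → hearsay.
polarity: -ngong → negative.

plural, past, hearsay, negative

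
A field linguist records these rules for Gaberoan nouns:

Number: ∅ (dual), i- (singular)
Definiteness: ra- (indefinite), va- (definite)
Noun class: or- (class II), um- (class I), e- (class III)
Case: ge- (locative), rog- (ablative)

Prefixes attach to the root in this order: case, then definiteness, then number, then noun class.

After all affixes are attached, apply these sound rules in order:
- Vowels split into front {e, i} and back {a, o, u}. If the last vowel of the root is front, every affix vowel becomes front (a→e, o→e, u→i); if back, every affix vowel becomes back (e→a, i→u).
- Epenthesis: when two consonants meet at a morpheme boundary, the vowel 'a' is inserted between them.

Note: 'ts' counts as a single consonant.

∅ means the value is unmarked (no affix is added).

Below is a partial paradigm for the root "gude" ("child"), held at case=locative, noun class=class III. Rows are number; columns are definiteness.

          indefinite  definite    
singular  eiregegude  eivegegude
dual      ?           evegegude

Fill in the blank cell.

eregegude

Attach case locative ge- → gegude.
Attach definiteness indefinite ra- → ragegude.
number = dual: zero marking, form stays ragegude.
Attach noun class class III e- → eragegude.
Apply vowel harmony: eragegude → eregegude.
Epenthesis: no change.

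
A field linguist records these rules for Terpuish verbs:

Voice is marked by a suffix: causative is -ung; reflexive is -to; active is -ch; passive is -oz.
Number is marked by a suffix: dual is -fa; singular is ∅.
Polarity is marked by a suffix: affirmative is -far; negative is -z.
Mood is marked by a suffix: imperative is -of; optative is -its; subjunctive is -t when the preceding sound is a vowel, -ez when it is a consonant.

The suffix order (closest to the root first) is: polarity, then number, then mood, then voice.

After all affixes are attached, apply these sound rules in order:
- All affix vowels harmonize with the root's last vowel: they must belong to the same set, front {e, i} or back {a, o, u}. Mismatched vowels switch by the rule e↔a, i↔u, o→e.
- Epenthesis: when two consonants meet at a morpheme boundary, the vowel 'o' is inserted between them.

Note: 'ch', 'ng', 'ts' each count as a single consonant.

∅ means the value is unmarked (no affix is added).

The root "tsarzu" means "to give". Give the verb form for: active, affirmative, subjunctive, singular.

Attach polarity affirmative -far → tsarzufar.
number = singular: zero marking, form stays tsarzufar.
Attach mood subjunctive -ez (after consonant 'r') → tsarzufarez.
Attach voice active -ch → tsarzufarezch.
Apply vowel harmony: tsarzufarezch → tsarzufarazch.
Apply epenthesis: tsarzufarazch → tsarzufarazoch.

tsarzufarazoch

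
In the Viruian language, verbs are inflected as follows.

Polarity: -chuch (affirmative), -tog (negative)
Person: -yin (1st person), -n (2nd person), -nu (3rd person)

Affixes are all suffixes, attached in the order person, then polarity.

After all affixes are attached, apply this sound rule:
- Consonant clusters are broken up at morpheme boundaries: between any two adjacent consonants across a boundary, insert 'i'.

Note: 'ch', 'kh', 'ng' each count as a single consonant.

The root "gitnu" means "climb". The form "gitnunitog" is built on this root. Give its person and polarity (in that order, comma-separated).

2nd person, negative

Segment: gitnu-n-tog.
person: -n → 2nd person.
polarity: -tog → negative.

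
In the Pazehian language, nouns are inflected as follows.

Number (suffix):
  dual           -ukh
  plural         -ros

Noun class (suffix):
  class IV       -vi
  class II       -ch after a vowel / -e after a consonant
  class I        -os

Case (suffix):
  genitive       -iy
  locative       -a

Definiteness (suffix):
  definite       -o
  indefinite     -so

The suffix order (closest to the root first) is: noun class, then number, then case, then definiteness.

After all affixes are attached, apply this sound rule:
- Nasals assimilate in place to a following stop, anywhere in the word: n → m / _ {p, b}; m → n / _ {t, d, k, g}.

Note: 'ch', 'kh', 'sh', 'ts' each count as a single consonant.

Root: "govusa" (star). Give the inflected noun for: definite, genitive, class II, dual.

Attach noun class class II -ch (after vowel 'a') → govusach.
Attach number dual -ukh → govusachukh.
Attach case genitive -iy → govusachukhiy.
Attach definiteness definite -o → govusachukhiyo.
Nasal assimilation: no change.

govusachukhiyo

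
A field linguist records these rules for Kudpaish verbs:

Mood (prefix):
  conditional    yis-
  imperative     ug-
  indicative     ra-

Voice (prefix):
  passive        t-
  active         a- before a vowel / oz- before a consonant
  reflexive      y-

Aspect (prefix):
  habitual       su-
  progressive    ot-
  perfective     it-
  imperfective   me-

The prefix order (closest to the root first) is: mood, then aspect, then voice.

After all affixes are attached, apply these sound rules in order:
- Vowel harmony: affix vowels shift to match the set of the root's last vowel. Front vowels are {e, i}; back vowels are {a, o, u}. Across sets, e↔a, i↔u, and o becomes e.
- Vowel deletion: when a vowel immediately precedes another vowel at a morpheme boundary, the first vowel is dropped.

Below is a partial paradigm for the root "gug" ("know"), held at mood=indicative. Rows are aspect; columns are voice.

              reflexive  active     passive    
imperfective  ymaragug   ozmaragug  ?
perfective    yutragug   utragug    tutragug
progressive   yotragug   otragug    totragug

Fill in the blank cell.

tmaragug

Attach mood indicative ra- → ragug.
Attach aspect imperfective me- → meragug.
Attach voice passive t- → tmeragug.
Apply vowel harmony: tmeragug → tmaragug.
Vowel deletion: no change.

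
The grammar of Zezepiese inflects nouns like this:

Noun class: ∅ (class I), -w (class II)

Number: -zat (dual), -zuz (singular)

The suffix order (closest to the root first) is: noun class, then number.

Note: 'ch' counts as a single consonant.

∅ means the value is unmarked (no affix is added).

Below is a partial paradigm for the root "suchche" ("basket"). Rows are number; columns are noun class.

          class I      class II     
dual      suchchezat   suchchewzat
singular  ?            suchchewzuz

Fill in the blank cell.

suchchezuz

noun class = class I: zero marking, form stays suchche.
Attach number singular -zuz → suchchezuz.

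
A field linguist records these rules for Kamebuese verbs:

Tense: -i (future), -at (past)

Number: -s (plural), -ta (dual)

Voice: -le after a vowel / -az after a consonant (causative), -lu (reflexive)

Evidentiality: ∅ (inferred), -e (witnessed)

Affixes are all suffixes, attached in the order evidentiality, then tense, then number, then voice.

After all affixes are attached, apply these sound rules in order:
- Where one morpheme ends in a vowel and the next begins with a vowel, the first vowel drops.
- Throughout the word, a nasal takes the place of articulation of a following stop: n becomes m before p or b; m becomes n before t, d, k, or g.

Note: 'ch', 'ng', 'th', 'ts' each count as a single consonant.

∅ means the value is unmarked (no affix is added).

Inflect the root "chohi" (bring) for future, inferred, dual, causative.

evidentiality = inferred: zero marking, form stays chohi.
Attach tense future -i → chohii.
Attach number dual -ta → chohiita.
Attach voice causative -le (after vowel 'a') → chohiitale.
Apply vowel deletion: chohiitale → chohitale.
Nasal assimilation: no change.

chohitale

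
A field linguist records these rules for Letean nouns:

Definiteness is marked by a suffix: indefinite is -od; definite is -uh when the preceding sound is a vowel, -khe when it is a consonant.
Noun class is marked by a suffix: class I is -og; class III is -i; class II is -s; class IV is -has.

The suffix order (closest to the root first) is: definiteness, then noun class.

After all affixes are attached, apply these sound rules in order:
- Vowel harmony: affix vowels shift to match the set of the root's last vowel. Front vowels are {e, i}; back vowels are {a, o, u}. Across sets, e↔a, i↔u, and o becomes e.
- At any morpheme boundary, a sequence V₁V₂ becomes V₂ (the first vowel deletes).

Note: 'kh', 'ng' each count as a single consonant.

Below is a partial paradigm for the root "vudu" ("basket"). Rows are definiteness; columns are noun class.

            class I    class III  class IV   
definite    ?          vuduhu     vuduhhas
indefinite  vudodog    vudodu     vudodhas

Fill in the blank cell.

Attach definiteness definite -uh (after vowel 'u') → vuduuh.
Attach noun class class I -og → vuduuhog.
Vowel harmony: no change.
Apply vowel deletion: vuduuhog → vuduhog.

vuduhog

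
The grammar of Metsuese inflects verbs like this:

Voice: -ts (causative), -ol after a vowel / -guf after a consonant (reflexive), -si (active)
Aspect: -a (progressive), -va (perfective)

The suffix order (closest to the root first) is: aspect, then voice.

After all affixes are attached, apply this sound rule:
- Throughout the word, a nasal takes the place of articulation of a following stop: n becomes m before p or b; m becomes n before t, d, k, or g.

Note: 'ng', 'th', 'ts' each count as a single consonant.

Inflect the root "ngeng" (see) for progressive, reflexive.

Attach aspect progressive -a → ngenga.
Attach voice reflexive -ol (after vowel 'a') → ngengaol.
Nasal assimilation: no change.

ngengaol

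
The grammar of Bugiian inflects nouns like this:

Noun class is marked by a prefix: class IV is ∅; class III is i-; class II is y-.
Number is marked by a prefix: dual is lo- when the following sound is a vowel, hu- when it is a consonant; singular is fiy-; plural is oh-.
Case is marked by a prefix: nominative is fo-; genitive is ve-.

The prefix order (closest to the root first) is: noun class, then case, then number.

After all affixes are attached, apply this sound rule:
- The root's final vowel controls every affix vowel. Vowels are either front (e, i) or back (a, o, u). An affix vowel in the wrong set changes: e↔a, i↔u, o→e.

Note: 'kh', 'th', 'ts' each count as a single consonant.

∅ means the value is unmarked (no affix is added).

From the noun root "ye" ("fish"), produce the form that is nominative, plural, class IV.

noun class = class IV: zero marking, form stays ye.
Attach case nominative fo- → foye.
Attach number plural oh- → ohfoye.
Apply vowel harmony: ohfoye → ehfeye.

ehfeye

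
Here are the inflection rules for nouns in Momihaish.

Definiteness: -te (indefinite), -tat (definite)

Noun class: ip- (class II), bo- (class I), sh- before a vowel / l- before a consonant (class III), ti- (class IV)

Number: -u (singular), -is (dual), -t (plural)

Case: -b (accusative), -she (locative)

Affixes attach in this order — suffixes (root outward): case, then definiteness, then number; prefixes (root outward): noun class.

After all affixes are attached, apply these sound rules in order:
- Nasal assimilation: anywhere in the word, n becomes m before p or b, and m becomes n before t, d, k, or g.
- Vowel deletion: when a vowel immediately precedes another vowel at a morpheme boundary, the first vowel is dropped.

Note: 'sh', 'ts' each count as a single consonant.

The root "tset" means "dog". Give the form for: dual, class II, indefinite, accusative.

iptsetbtis

Attach case accusative -b → tsetb.
Attach definiteness indefinite -te → tsetbte.
Attach number dual -is → tsetbteis.
Attach noun class class II ip- → iptsetbteis.
Nasal assimilation: no change.
Apply vowel deletion: iptsetbteis → iptsetbtis.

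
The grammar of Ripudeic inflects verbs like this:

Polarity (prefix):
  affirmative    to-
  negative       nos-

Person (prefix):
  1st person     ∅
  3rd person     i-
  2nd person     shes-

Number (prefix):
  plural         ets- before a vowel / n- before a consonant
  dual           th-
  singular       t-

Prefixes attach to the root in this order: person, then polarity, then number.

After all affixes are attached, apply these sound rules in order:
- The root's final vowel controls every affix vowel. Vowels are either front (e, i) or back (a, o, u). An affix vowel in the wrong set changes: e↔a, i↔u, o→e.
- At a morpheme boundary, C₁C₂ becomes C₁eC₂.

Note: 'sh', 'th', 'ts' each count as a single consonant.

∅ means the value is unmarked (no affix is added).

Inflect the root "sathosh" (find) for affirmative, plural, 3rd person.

netousathosh

Attach person 3rd person i- → isathosh.
Attach polarity affirmative to- → toisathosh.
Attach number plural n- (before consonant 't') → ntoisathosh.
Apply vowel harmony: ntoisathosh → ntousathosh.
Apply epenthesis: ntousathosh → netousathosh.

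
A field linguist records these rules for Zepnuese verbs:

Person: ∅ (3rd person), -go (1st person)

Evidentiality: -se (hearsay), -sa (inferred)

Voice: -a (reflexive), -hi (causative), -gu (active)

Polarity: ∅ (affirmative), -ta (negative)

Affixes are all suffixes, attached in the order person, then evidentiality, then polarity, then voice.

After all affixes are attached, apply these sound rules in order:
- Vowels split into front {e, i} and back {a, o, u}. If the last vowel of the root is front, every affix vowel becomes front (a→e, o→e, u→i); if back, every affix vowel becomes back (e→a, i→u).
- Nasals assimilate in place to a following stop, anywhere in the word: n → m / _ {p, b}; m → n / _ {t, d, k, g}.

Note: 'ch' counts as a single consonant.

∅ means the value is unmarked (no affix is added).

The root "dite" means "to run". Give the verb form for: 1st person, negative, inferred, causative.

ditegesetehi

Attach person 1st person -go → ditego.
Attach evidentiality inferred -sa → ditegosa.
Attach polarity negative -ta → ditegosata.
Attach voice causative -hi → ditegosatahi.
Apply vowel harmony: ditegosatahi → ditegesetehi.
Nasal assimilation: no change.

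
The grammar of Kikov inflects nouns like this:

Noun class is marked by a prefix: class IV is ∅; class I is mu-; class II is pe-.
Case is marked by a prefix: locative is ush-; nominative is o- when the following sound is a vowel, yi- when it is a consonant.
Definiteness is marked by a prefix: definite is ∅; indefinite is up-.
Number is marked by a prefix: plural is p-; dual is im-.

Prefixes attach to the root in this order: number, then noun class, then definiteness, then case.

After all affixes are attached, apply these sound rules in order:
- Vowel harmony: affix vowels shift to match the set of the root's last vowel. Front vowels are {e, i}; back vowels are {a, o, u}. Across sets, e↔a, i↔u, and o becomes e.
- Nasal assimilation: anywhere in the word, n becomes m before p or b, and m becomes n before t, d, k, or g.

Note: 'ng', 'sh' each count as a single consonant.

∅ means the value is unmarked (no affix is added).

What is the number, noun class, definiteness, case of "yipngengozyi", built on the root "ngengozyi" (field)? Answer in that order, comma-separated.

plural, class IV, definite, nominative

Segment: yi-p-ngengozyi.
number: p- → plural.
noun class: ∅ → class IV.
definiteness: ∅ → definite.
case: o/yi- → nominative.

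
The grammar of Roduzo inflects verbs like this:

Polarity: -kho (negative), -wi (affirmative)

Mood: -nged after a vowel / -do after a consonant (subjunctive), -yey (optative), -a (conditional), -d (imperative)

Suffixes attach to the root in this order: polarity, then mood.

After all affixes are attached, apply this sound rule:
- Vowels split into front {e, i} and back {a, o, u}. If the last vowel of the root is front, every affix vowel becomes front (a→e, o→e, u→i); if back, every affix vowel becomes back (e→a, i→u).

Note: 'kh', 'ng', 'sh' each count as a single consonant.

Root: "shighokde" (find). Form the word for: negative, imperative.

shighokdekhed

Attach polarity negative -kho → shighokdekho.
Attach mood imperative -d → shighokdekhod.
Apply vowel harmony: shighokdekhod → shighokdekhed.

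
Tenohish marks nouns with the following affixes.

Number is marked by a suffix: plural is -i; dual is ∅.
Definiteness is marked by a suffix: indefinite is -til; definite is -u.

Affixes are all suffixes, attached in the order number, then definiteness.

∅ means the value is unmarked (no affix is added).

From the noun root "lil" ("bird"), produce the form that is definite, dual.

number = dual: zero marking, form stays lil.
Attach definiteness definite -u → lilu.

lilu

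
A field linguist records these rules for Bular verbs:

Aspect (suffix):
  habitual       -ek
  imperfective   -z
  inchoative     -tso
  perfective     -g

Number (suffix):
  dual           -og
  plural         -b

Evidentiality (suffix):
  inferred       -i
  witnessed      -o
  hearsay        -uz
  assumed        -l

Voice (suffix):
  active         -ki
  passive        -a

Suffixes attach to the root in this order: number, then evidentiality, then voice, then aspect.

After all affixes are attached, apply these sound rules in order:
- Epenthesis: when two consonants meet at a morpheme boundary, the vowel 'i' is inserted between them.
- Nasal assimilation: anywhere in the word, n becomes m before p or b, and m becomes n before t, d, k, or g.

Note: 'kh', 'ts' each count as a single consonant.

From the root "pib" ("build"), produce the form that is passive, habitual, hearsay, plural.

pibibuzaek

Attach number plural -b → pibb.
Attach evidentiality hearsay -uz → pibbuz.
Attach voice passive -a → pibbuza.
Attach aspect habitual -ek → pibbuzaek.
Apply epenthesis: pibbuzaek → pibibuzaek.
Nasal assimilation: no change.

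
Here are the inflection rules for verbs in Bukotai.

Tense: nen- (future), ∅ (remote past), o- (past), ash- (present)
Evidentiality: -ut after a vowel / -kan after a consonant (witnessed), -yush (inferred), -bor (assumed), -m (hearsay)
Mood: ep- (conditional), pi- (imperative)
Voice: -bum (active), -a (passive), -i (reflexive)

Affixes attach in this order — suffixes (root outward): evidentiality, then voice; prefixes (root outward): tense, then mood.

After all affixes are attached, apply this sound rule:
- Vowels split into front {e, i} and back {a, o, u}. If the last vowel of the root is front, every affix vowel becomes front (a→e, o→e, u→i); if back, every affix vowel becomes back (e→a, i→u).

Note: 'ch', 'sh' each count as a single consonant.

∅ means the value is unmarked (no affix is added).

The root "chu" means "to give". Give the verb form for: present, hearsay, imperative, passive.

Attach evidentiality hearsay -m → chum.
Attach tense present ash- → ashchum.
Attach mood imperative pi- → piashchum.
Attach voice passive -a → piashchuma.
Apply vowel harmony: piashchuma → puashchuma.

puashchuma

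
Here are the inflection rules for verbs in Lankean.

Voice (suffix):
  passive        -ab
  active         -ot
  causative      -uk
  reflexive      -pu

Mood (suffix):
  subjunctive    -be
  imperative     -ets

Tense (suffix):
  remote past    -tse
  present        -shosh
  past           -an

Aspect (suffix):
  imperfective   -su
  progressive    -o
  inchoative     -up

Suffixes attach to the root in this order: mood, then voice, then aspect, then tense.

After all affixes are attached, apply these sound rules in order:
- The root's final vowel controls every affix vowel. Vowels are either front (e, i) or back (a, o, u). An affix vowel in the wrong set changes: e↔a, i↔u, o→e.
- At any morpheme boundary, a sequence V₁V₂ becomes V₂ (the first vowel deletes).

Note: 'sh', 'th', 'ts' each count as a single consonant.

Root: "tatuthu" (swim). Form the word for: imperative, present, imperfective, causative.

Attach mood imperative -ets → tatuthuets.
Attach voice causative -uk → tatuthuetsuk.
Attach aspect imperfective -su → tatuthuetsuksu.
Attach tense present -shosh → tatuthuetsuksushosh.
Apply vowel harmony: tatuthuetsuksushosh → tatuthuatsuksushosh.
Apply vowel deletion: tatuthuatsuksushosh → tatuthatsuksushosh.

tatuthatsuksushosh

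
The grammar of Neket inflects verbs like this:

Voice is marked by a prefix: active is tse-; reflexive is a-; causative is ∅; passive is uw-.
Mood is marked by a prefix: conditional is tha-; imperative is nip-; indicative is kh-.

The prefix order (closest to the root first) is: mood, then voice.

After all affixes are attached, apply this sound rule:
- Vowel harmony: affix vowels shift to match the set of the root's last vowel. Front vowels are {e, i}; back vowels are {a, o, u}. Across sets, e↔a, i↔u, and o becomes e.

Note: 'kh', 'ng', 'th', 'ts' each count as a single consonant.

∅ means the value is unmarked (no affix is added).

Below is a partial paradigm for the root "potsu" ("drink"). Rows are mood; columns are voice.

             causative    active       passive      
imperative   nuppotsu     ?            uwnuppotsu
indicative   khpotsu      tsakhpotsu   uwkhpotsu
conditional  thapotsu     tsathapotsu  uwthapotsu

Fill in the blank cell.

tsanuppotsu

Attach mood imperative nip- → nippotsu.
Attach voice active tse- → tsenippotsu.
Apply vowel harmony: tsenippotsu → tsanuppotsu.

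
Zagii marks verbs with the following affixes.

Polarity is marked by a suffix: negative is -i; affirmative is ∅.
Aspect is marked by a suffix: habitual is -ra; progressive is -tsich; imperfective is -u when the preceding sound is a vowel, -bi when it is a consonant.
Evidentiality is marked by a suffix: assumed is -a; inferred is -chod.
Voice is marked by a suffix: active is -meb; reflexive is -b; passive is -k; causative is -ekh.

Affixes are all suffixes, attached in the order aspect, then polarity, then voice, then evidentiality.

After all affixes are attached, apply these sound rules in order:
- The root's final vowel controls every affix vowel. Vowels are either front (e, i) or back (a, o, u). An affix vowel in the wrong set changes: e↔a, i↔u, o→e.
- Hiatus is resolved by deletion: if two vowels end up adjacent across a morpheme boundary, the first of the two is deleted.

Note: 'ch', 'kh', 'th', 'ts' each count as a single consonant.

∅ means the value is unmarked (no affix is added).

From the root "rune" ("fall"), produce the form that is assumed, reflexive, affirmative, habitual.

runerebe

Attach aspect habitual -ra → runera.
polarity = affirmative: zero marking, form stays runera.
Attach voice reflexive -b → runerab.
Attach evidentiality assumed -a → runeraba.
Apply vowel harmony: runeraba → runerebe.
Vowel deletion: no change.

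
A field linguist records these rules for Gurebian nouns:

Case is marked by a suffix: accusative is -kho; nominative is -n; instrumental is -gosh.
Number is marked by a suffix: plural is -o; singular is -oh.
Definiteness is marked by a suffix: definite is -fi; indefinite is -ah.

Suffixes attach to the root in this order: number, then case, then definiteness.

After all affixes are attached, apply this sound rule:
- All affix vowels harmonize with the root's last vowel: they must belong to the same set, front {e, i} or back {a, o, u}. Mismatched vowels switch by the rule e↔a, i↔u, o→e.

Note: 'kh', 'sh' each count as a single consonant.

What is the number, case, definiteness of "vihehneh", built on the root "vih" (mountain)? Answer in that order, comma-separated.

singular, nominative, indefinite

Segment: vih-oh-n-ah.
number: -oh → singular.
case: -n → nominative.
definiteness: -ah → indefinite.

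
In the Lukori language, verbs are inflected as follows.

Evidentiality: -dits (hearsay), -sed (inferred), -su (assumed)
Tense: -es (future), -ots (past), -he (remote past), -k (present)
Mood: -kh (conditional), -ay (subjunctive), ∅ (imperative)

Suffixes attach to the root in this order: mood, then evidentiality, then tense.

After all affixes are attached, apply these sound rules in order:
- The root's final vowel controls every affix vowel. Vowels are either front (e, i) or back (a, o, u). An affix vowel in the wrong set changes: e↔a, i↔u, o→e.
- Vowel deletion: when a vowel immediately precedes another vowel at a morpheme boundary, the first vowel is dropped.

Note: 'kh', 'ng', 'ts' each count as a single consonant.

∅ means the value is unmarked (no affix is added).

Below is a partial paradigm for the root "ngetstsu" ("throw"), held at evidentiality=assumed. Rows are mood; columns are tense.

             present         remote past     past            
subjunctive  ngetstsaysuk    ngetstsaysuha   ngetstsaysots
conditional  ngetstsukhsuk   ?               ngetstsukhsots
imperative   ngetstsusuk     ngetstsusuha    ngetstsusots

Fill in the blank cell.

ngetstsukhsuha

Attach mood conditional -kh → ngetstsukh.
Attach evidentiality assumed -su → ngetstsukhsu.
Attach tense remote past -he → ngetstsukhsuhe.
Apply vowel harmony: ngetstsukhsuhe → ngetstsukhsuha.
Vowel deletion: no change.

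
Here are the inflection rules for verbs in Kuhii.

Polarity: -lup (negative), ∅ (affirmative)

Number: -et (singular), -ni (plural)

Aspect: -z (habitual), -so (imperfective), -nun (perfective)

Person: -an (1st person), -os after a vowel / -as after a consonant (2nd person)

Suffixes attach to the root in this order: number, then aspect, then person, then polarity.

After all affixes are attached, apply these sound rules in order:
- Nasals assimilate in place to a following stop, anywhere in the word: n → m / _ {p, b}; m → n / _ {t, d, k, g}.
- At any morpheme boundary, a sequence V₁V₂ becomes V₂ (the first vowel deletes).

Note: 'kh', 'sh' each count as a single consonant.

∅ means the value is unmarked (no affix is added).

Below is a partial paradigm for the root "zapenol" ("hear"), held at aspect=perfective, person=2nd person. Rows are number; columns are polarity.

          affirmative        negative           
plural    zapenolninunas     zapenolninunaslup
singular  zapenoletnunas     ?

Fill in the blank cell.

zapenoletnunaslup

Attach number singular -et → zapenolet.
Attach aspect perfective -nun → zapenoletnun.
Attach person 2nd person -as (after consonant 'n') → zapenoletnunas.
Attach polarity negative -lup → zapenoletnunaslup.
Nasal assimilation: no change.
Vowel deletion: no change.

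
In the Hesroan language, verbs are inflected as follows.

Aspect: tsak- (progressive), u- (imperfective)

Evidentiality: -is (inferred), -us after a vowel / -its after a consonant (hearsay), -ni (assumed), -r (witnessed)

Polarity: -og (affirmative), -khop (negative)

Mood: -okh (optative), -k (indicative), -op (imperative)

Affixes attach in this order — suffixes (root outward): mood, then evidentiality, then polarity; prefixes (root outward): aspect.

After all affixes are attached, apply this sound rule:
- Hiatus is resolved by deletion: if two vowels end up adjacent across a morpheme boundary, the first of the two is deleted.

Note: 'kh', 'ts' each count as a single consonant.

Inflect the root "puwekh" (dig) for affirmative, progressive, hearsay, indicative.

Attach aspect progressive tsak- → tsakpuwekh.
Attach mood indicative -k → tsakpuwekhk.
Attach evidentiality hearsay -its (after consonant 'k') → tsakpuwekhkits.
Attach polarity affirmative -og → tsakpuwekhkitsog.
Vowel deletion: no change.

tsakpuwekhkitsog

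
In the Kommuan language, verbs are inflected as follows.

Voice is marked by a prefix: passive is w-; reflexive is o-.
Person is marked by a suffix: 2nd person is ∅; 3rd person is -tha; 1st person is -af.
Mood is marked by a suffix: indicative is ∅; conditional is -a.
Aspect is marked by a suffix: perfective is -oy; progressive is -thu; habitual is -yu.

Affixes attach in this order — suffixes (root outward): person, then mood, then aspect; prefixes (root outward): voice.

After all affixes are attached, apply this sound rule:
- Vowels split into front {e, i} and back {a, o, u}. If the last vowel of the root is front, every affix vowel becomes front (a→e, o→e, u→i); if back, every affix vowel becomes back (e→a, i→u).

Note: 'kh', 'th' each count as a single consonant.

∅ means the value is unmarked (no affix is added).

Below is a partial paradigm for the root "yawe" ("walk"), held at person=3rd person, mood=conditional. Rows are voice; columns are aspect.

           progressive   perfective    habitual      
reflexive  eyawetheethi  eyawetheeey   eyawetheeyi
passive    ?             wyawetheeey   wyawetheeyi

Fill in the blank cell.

Attach person 3rd person -tha → yawetha.
Attach mood conditional -a → yawethaa.
Attach aspect progressive -thu → yawethaathu.
Attach voice passive w- → wyawethaathu.
Apply vowel harmony: wyawethaathu → wyawetheethi.

wyawetheethi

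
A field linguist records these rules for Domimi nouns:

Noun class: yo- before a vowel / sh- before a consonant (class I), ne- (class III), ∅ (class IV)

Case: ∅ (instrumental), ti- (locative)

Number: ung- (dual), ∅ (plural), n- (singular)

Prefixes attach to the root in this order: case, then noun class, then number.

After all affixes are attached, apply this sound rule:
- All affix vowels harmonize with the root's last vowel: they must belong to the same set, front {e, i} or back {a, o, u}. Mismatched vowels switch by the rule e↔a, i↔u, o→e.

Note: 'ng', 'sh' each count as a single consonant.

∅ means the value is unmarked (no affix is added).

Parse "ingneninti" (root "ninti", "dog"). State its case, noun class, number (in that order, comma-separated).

instrumental, class III, dual

Segment: ung-ne-ninti.
case: ∅ → instrumental.
noun class: ne- → class III.
number: ung- → dual.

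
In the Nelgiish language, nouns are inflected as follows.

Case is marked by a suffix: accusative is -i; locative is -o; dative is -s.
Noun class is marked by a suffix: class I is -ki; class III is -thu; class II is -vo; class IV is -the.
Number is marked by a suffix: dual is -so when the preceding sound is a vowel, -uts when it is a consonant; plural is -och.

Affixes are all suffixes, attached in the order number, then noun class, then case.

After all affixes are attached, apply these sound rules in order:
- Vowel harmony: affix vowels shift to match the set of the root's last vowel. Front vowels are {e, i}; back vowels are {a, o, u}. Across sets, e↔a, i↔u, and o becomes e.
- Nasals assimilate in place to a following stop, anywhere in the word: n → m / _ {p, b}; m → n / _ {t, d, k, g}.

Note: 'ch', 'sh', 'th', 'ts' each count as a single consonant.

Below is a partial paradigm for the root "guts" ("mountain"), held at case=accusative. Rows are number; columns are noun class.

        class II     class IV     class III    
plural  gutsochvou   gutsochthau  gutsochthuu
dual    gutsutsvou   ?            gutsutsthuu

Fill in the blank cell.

Attach number dual -uts (after consonant 'ts') → gutsuts.
Attach noun class class IV -the → gutsutsthe.
Attach case accusative -i → gutsutsthei.
Apply vowel harmony: gutsutsthei → gutsutsthau.
Nasal assimilation: no change.

gutsutsthau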